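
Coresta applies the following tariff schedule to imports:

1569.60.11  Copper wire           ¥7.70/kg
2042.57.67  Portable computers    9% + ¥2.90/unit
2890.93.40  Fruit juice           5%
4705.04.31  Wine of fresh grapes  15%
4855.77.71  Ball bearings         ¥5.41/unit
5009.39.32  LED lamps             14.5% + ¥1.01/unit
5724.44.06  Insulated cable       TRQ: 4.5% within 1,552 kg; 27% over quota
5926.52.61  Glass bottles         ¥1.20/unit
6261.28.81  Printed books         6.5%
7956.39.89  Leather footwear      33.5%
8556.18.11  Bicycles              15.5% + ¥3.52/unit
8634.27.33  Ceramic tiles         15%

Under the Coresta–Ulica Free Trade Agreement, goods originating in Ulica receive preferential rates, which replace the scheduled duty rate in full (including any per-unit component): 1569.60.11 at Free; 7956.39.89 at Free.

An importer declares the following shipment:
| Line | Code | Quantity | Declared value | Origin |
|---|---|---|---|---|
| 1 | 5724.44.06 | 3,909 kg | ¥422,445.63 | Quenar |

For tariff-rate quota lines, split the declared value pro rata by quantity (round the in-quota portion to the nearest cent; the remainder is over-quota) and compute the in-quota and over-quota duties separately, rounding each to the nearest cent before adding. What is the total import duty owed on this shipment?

Line 1 (5724.44.06, Quenar, 3,909 kg, ¥422,445.63):
Code 5724.44.06 is under a tariff-rate quota (threshold 1,552 kg). In-quota: 1,552 kg at 4.5%; over-quota: 2,357 kg at 27%.
Pro-rata value split: in-quota = ¥422,445.63 × 1,552/3,909 = ¥167,724.64; over-quota = ¥422,445.63 − ¥167,724.64 = ¥254,720.99.
In-quota duty = ¥167,724.64 × 4.5% = ¥7,547.61. Over-quota duty = ¥254,720.99 × 27% = ¥68,774.67.
Line duty = ¥7,547.61 + ¥68,774.67 = ¥76,322.28.

¥76,322.28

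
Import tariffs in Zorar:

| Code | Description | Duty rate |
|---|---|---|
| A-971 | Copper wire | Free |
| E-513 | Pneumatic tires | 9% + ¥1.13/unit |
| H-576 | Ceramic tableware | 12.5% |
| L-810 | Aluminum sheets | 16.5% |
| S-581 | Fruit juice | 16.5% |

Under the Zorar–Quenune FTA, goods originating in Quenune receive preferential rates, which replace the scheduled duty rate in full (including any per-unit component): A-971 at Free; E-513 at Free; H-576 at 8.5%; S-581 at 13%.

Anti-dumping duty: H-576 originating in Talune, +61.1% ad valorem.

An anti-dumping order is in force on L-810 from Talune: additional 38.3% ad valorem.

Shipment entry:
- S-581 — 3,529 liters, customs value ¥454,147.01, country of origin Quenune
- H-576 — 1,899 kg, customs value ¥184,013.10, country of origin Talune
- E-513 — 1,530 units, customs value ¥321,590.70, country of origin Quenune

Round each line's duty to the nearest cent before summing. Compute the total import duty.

Line 1 (S-581, Quenune, 3,529 liters, ¥454,147.01):
Base rate for S-581 is 16.5%.
Origin Quenune qualifies under the Zorar–Quenune agreement and S-581 is covered: preferential rate 13% applies instead.
Duty = ¥454,147.01 × 13% = ¥59,039.11.
Line 2 (H-576, Talune, 1,899 kg, ¥184,013.10):
Base rate for H-576 is 12.5%.
H-576 has an FTA preferential rate, but origin Talune is not Quenune; base rate stands.
Additional duty on H-576 from Talune: +61.1%. Applied ad valorem rate: 12.5% + 61.1% = 73.6%.
Duty = ¥184,013.10 × 73.6% = ¥135,433.64.
Line 3 (E-513, Quenune, 1,530 units, ¥321,590.70):
Base rate for E-513 is 9% + ¥1.13/unit.
Origin Quenune qualifies under the Zorar–Quenune agreement and E-513 is covered: preferential rate Free applies instead.
Duty = ¥321,590.70 × 0% = ¥0.00.
Total = ¥59,039.11 + ¥135,433.64 + ¥0.00 = ¥194,472.75.

¥194,472.75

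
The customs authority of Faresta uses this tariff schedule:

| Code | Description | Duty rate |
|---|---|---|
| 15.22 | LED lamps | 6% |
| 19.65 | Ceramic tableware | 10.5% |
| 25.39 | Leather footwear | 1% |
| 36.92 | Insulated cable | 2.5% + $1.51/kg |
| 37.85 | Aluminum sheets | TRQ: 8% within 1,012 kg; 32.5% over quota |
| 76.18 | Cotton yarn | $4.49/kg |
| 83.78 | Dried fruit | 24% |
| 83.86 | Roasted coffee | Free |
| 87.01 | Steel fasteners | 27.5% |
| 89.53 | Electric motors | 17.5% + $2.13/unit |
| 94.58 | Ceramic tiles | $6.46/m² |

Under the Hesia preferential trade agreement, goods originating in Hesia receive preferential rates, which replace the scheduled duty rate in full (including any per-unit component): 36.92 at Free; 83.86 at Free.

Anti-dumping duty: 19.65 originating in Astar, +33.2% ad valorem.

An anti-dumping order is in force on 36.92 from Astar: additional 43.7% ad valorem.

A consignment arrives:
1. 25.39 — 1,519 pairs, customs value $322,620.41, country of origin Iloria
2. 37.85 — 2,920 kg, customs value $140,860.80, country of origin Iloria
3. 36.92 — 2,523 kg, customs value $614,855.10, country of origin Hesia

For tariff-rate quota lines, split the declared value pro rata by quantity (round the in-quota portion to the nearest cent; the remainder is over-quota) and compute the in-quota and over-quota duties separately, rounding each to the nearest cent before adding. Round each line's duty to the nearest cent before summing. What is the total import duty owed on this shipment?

$37,045.33

Line 1 (25.39, Iloria, 1,519 pairs, $322,620.41):
Base rate for 25.39 is 1%.
Duty = $322,620.41 × 1% = $3,226.20.
Line 2 (37.85, Iloria, 2,920 kg, $140,860.80):
Code 37.85 is under a tariff-rate quota (threshold 1,012 kg). In-quota: 1,012 kg at 8%; over-quota: 1,908 kg at 32.5%.
Pro-rata value split: in-quota = $140,860.80 × 1,012/2,920 = $48,818.88; over-quota = $140,860.80 − $48,818.88 = $92,041.92.
In-quota duty = $48,818.88 × 8% = $3,905.51. Over-quota duty = $92,041.92 × 32.5% = $29,913.62.
Line duty = $3,905.51 + $29,913.62 = $33,819.13.
Line 3 (36.92, Hesia, 2,523 kg, $614,855.10):
Base rate for 36.92 is 2.5% + $1.51/kg.
Origin Hesia qualifies under the Faresta–Hesia agreement and 36.92 is covered: preferential rate Free applies instead.
The additional-duty order on 36.92 targets Astar, not Hesia; it does not apply.
Duty = $614,855.10 × 0% = $0.00.
Total = $3,226.20 + $33,819.13 + $0.00 = $37,045.33.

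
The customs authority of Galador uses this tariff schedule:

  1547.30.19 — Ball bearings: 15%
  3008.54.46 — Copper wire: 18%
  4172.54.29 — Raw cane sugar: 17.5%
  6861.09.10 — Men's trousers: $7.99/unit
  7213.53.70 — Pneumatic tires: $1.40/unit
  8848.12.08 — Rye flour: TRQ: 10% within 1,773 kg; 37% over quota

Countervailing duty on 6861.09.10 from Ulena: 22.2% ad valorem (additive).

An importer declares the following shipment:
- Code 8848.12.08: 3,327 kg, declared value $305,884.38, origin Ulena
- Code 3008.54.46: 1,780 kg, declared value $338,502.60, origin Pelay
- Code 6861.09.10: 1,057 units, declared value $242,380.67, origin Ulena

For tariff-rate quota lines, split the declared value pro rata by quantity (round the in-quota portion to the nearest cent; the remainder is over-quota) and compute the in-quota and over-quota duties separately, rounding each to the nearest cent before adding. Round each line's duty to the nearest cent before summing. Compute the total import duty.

Line 1 (8848.12.08, Ulena, 3,327 kg, $305,884.38):
Code 8848.12.08 is under a tariff-rate quota (threshold 1,773 kg). In-quota: 1,773 kg at 10%; over-quota: 1,554 kg at 37%.
Pro-rata value split: in-quota = $305,884.38 × 1,773/3,327 = $163,009.62; over-quota = $305,884.38 − $163,009.62 = $142,874.76.
In-quota duty = $163,009.62 × 10% = $16,300.96. Over-quota duty = $142,874.76 × 37% = $52,863.66.
Line duty = $16,300.96 + $52,863.66 = $69,164.62.
Line 2 (3008.54.46, Pelay, 1,780 kg, $338,502.60):
Base rate for 3008.54.46 is 18%.
Duty = $338,502.60 × 18% = $60,930.47.
Line 3 (6861.09.10, Ulena, 1,057 units, $242,380.67):
Base rate for 6861.09.10 is $7.99/unit.
Additional duty on 6861.09.10 from Ulena: +22.2% ad valorem. Applied ad valorem rate = 22.2%.
Duty = $242,380.67 × 22.2% + 1,057 × $7.99 = $62,253.94.
Total = $69,164.62 + $60,930.47 + $62,253.94 = $192,349.03.

$192,349.03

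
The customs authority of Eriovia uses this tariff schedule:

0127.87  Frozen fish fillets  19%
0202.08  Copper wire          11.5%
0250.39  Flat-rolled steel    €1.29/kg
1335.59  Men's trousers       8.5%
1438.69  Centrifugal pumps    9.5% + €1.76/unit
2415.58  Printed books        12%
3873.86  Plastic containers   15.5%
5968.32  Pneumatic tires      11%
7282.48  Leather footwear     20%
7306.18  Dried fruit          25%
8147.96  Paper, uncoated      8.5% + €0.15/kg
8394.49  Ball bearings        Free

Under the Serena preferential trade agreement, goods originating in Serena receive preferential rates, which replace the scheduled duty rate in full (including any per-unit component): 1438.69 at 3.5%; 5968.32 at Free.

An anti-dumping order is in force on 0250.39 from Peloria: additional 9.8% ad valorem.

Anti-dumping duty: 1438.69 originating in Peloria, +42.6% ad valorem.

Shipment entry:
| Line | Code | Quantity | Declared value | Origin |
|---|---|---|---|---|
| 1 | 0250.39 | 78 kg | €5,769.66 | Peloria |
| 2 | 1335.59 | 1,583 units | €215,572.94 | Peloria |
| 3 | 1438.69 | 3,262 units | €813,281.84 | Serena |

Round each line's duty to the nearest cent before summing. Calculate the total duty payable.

Line 1 (0250.39, Peloria, 78 kg, €5,769.66):
Base rate for 0250.39 is €1.29/kg.
Additional duty on 0250.39 from Peloria: +9.8% ad valorem. Applied ad valorem rate = 9.8%.
Duty = €5,769.66 × 9.8% + 78 × €1.29 = €666.05.
Line 2 (1335.59, Peloria, 1,583 units, €215,572.94):
Base rate for 1335.59 is 8.5%.
Duty = €215,572.94 × 8.5% = €18,323.70.
Line 3 (1438.69, Serena, 3,262 units, €813,281.84):
Base rate for 1438.69 is 9.5% + €1.76/unit.
Origin Serena qualifies under the Eriovia–Serena agreement and 1438.69 is covered: preferential rate 3.5% applies instead.
The additional-duty order on 1438.69 targets Peloria, not Serena; it does not apply.
Duty = €813,281.84 × 3.5% = €28,464.86.
Total = €666.05 + €18,323.70 + €28,464.86 = €47,454.61.

€47,454.61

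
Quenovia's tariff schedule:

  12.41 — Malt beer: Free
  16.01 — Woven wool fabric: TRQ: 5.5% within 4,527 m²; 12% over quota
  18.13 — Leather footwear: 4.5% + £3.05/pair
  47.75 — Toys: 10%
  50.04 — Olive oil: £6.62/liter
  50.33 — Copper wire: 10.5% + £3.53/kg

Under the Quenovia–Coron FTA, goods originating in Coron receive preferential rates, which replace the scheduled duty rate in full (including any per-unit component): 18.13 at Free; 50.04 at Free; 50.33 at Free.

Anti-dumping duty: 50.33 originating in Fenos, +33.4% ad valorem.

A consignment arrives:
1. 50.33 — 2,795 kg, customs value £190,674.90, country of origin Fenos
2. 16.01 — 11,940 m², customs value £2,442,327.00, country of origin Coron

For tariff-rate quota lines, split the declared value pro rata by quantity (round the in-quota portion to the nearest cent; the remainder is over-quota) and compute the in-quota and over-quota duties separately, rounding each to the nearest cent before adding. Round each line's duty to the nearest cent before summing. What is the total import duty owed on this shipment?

£326,462.01

Line 1 (50.33, Fenos, 2,795 kg, £190,674.90):
Base rate for 50.33 is 10.5% + £3.53/kg.
50.33 has an FTA preferential rate, but origin Fenos is not Coron; base rate stands.
Additional duty on 50.33 from Fenos: +33.4%. Applied ad valorem rate: 10.5% + 33.4% = 43.9%.
Duty = £190,674.90 × 43.9% + 2,795 × £3.53 = £93,572.63.
Line 2 (16.01, Coron, 11,940 m², £2,442,327.00):
Code 16.01 is under a tariff-rate quota (threshold 4,527 m²). In-quota: 4,527 m² at 5.5%; over-quota: 7,413 m² at 12%.
Pro-rata value split: in-quota = £2,442,327.00 × 4,527/11,940 = £925,997.85; over-quota = £2,442,327.00 − £925,997.85 = £1,516,329.15.
In-quota duty = £925,997.85 × 5.5% = £50,929.88. Over-quota duty = £1,516,329.15 × 12% = £181,959.50.
Line duty = £50,929.88 + £181,959.50 = £232,889.38.
Total = £93,572.63 + £232,889.38 = £326,462.01.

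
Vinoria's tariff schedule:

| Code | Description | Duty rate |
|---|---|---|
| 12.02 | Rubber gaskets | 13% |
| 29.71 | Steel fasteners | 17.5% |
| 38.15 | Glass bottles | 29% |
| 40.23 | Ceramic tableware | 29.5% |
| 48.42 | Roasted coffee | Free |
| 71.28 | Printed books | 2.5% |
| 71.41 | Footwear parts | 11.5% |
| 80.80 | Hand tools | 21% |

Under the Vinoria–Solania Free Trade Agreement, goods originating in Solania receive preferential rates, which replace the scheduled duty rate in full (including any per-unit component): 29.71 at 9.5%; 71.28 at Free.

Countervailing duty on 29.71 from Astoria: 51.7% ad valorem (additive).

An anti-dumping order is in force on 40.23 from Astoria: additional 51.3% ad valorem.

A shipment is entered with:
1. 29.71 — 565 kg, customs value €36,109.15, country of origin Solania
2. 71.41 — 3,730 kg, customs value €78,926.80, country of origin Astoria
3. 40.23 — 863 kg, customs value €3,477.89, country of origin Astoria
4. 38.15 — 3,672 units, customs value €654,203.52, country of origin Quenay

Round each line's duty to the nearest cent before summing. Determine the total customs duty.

€205,036.11

Line 1 (29.71, Solania, 565 kg, €36,109.15):
Base rate for 29.71 is 17.5%.
Origin Solania qualifies under the Vinoria–Solania agreement and 29.71 is covered: preferential rate 9.5% applies instead.
The additional-duty order on 29.71 targets Astoria, not Solania; it does not apply.
Duty = €36,109.15 × 9.5% = €3,430.37.
Line 2 (71.41, Astoria, 3,730 kg, €78,926.80):
Base rate for 71.41 is 11.5%.
Duty = €78,926.80 × 11.5% = €9,076.58.
Line 3 (40.23, Astoria, 863 kg, €3,477.89):
Base rate for 40.23 is 29.5%.
Additional duty on 40.23 from Astoria: +51.3%. Applied ad valorem rate: 29.5% + 51.3% = 80.8%.
Duty = €3,477.89 × 80.8% = €2,810.14.
Line 4 (38.15, Quenay, 3,672 units, €654,203.52):
Base rate for 38.15 is 29%.
Duty = €654,203.52 × 29% = €189,719.02.
Total = €3,430.37 + €9,076.58 + €2,810.14 + €189,719.02 = €205,036.11.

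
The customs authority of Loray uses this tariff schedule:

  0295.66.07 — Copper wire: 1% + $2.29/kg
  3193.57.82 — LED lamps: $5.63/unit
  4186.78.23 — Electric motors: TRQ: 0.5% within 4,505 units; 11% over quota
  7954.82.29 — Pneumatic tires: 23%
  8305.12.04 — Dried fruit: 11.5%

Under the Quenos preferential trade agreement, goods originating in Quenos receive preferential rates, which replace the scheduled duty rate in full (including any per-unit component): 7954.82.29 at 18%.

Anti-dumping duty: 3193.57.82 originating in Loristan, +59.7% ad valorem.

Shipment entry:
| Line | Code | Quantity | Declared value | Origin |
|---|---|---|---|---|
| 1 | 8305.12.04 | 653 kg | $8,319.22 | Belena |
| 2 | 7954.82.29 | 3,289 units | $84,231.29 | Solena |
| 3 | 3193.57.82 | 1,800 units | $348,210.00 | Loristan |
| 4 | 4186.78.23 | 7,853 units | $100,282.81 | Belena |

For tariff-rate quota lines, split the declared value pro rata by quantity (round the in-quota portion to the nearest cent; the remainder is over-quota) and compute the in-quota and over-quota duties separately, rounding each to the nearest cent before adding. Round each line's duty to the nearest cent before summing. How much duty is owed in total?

$243,335.86

Line 1 (8305.12.04, Belena, 653 kg, $8,319.22):
Base rate for 8305.12.04 is 11.5%.
Duty = $8,319.22 × 11.5% = $956.71.
Line 2 (7954.82.29, Solena, 3,289 units, $84,231.29):
Base rate for 7954.82.29 is 23%.
7954.82.29 has an FTA preferential rate, but origin Solena is not Quenos; base rate stands.
Duty = $84,231.29 × 23% = $19,373.20.
Line 3 (3193.57.82, Loristan, 1,800 units, $348,210.00):
Base rate for 3193.57.82 is $5.63/unit.
Additional duty on 3193.57.82 from Loristan: +59.7% ad valorem. Applied ad valorem rate = 59.7%.
Duty = $348,210.00 × 59.7% + 1,800 × $5.63 = $218,015.37.
Line 4 (4186.78.23, Belena, 7,853 units, $100,282.81):
Code 4186.78.23 is under a tariff-rate quota (threshold 4,505 units). In-quota: 4,505 units at 0.5%; over-quota: 3,348 units at 11%.
Pro-rata value split: in-quota = $100,282.81 × 4,505/7,853 = $57,528.85; over-quota = $100,282.81 − $57,528.85 = $42,753.96.
In-quota duty = $57,528.85 × 0.5% = $287.64. Over-quota duty = $42,753.96 × 11% = $4,702.94.
Line duty = $287.64 + $4,702.94 = $4,990.58.
Total = $956.71 + $19,373.20 + $218,015.37 + $4,990.58 = $243,335.86.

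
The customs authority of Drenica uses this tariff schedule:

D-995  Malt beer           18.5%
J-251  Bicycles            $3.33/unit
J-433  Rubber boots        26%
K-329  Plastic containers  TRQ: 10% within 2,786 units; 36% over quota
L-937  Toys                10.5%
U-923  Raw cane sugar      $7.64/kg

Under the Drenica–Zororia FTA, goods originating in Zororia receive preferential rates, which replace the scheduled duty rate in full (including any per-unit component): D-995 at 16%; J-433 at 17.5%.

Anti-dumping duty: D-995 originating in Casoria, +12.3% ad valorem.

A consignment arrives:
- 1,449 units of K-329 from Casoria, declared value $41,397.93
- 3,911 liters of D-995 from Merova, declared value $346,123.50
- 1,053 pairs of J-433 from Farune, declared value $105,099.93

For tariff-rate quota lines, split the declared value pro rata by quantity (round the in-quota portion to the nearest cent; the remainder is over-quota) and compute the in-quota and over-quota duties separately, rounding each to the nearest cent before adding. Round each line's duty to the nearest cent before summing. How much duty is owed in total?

$95,498.62

Line 1 (K-329, Casoria, 1,449 units, $41,397.93):
Code K-329 is under a tariff-rate quota (threshold 2,786 units). Quantity 1,449 units is within the quota, so the in-quota rate 10% applies to the full value.
Duty = $41,397.93 × 10% = $4,139.79.
Line 2 (D-995, Merova, 3,911 liters, $346,123.50):
Base rate for D-995 is 18.5%.
D-995 has an FTA preferential rate, but origin Merova is not Zororia; base rate stands.
The additional-duty order on D-995 targets Casoria, not Merova; it does not apply.
Duty = $346,123.50 × 18.5% = $64,032.85.
Line 3 (J-433, Farune, 1,053 pairs, $105,099.93):
Base rate for J-433 is 26%.
J-433 has an FTA preferential rate, but origin Farune is not Zororia; base rate stands.
Duty = $105,099.93 × 26% = $27,325.98.
Total = $4,139.79 + $64,032.85 + $27,325.98 = $95,498.62.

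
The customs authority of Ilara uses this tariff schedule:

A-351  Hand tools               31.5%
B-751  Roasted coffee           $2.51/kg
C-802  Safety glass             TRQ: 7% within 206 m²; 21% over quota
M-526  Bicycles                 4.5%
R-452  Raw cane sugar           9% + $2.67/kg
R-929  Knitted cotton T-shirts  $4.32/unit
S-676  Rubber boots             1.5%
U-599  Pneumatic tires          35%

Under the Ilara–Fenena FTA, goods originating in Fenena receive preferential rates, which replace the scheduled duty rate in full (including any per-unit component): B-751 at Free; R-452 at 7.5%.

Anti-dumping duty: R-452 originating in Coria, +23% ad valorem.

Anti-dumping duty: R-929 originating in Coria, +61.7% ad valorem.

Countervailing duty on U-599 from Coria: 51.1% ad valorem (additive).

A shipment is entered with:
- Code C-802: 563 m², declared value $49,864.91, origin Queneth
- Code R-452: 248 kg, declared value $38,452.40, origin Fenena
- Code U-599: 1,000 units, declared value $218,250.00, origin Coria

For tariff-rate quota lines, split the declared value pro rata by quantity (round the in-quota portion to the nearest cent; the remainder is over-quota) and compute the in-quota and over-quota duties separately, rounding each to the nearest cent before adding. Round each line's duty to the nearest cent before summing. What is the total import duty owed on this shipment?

Line 1 (C-802, Queneth, 563 m², $49,864.91):
Code C-802 is under a tariff-rate quota (threshold 206 m²). In-quota: 206 m² at 7%; over-quota: 357 m² at 21%.
Pro-rata value split: in-quota = $49,864.91 × 206/563 = $18,245.42; over-quota = $49,864.91 − $18,245.42 = $31,619.49.
In-quota duty = $18,245.42 × 7% = $1,277.18. Over-quota duty = $31,619.49 × 21% = $6,640.09.
Line duty = $1,277.18 + $6,640.09 = $7,917.27.
Line 2 (R-452, Fenena, 248 kg, $38,452.40):
Base rate for R-452 is 9% + $2.67/kg.
Origin Fenena qualifies under the Ilara–Fenena agreement and R-452 is covered: preferential rate 7.5% applies instead.
The additional-duty order on R-452 targets Coria, not Fenena; it does not apply.
Duty = $38,452.40 × 7.5% = $2,883.93.
Line 3 (U-599, Coria, 1,000 units, $218,250.00):
Base rate for U-599 is 35%.
Additional duty on U-599 from Coria: +51.1%. Applied ad valorem rate: 35% + 51.1% = 86.1%.
Duty = $218,250.00 × 86.1% = $187,913.25.
Total = $7,917.27 + $2,883.93 + $187,913.25 = $198,714.45.

$198,714.45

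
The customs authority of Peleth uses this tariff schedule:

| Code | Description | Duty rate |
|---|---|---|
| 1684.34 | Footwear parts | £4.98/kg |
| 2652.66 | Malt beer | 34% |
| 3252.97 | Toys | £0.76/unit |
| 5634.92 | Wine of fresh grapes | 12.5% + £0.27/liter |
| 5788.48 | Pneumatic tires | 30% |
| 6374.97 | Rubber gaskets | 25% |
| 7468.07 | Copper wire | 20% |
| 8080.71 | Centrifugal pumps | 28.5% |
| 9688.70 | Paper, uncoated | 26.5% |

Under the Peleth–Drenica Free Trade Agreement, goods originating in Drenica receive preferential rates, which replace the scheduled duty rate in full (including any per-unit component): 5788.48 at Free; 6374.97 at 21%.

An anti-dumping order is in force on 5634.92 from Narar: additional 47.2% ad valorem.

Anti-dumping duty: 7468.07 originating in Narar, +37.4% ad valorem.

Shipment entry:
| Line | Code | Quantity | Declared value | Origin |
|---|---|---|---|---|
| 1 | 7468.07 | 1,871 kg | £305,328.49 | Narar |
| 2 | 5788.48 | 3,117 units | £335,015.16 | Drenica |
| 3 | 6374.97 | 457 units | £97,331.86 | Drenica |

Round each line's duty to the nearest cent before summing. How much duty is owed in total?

Line 1 (7468.07, Narar, 1,871 kg, £305,328.49):
Base rate for 7468.07 is 20%.
Additional duty on 7468.07 from Narar: +37.4%. Applied ad valorem rate: 20% + 37.4% = 57.4%.
Duty = £305,328.49 × 57.4% = £175,258.55.
Line 2 (5788.48, Drenica, 3,117 units, £335,015.16):
Base rate for 5788.48 is 30%.
Origin Drenica qualifies under the Peleth–Drenica agreement and 5788.48 is covered: preferential rate Free applies instead.
Duty = £335,015.16 × 0% = £0.00.
Line 3 (6374.97, Drenica, 457 units, £97,331.86):
Base rate for 6374.97 is 25%.
Origin Drenica qualifies under the Peleth–Drenica agreement and 6374.97 is covered: preferential rate 21% applies instead.
Duty = £97,331.86 × 21% = £20,439.69.
Total = £175,258.55 + £0.00 + £20,439.69 = £195,698.24.

£195,698.24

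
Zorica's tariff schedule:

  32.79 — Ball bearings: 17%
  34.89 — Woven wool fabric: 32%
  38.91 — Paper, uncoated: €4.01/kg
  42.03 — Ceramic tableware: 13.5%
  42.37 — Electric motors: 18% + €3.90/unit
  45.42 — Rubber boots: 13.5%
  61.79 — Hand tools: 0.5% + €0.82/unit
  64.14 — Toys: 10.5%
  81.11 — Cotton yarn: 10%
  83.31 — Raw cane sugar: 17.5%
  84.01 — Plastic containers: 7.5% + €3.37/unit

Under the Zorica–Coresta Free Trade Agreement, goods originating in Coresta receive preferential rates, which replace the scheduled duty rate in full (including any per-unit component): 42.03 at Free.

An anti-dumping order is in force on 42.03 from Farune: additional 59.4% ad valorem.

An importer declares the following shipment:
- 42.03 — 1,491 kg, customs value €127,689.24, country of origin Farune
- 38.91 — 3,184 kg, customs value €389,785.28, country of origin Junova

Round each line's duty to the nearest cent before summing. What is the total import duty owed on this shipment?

€105,853.30

Line 1 (42.03, Farune, 1,491 kg, €127,689.24):
Base rate for 42.03 is 13.5%.
42.03 has an FTA preferential rate, but origin Farune is not Coresta; base rate stands.
Additional duty on 42.03 from Farune: +59.4%. Applied ad valorem rate: 13.5% + 59.4% = 72.9%.
Duty = €127,689.24 × 72.9% = €93,085.46.
Line 2 (38.91, Junova, 3,184 kg, €389,785.28):
Base rate for 38.91 is €4.01/kg.
Duty = 3,184 × €4.01 = €12,767.84.
Total = €93,085.46 + €12,767.84 = €105,853.30.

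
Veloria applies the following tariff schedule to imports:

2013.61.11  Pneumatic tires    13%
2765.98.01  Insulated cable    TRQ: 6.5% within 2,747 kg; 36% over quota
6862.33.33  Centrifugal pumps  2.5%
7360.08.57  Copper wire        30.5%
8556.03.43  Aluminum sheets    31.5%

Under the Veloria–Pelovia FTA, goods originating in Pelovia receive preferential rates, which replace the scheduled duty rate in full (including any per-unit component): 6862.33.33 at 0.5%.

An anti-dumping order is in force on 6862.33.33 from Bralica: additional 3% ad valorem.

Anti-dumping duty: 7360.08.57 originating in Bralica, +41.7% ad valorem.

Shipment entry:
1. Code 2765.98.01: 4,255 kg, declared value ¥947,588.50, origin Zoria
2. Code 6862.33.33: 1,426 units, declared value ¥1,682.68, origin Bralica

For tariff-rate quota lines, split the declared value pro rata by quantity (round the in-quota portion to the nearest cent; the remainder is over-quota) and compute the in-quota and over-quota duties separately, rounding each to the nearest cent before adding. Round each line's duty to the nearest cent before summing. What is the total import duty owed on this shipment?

Line 1 (2765.98.01, Zoria, 4,255 kg, ¥947,588.50):
Code 2765.98.01 is under a tariff-rate quota (threshold 2,747 kg). In-quota: 2,747 kg at 6.5%; over-quota: 1,508 kg at 36%.
Pro-rata value split: in-quota = ¥947,588.50 × 2,747/4,255 = ¥611,756.90; over-quota = ¥947,588.50 − ¥611,756.90 = ¥335,831.60.
In-quota duty = ¥611,756.90 × 6.5% = ¥39,764.20. Over-quota duty = ¥335,831.60 × 36% = ¥120,899.38.
Line duty = ¥39,764.20 + ¥120,899.38 = ¥160,663.58.
Line 2 (6862.33.33, Bralica, 1,426 units, ¥1,682.68):
Base rate for 6862.33.33 is 2.5%.
6862.33.33 has an FTA preferential rate, but origin Bralica is not Pelovia; base rate stands.
Additional duty on 6862.33.33 from Bralica: +3%. Applied ad valorem rate: 2.5% + 3% = 5.5%.
Duty = ¥1,682.68 × 5.5% = ¥92.55.
Total = ¥160,663.58 + ¥92.55 = ¥160,756.13.

¥160,756.13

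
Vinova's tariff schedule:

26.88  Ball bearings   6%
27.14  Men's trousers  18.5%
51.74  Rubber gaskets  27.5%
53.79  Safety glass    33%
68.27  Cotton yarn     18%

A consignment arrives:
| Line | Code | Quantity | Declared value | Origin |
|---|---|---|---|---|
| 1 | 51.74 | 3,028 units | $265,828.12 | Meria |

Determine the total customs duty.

$73,102.73

Line 1 (51.74, Meria, 3,028 units, $265,828.12):
Base rate for 51.74 is 27.5%.
Duty = $265,828.12 × 27.5% = $73,102.73.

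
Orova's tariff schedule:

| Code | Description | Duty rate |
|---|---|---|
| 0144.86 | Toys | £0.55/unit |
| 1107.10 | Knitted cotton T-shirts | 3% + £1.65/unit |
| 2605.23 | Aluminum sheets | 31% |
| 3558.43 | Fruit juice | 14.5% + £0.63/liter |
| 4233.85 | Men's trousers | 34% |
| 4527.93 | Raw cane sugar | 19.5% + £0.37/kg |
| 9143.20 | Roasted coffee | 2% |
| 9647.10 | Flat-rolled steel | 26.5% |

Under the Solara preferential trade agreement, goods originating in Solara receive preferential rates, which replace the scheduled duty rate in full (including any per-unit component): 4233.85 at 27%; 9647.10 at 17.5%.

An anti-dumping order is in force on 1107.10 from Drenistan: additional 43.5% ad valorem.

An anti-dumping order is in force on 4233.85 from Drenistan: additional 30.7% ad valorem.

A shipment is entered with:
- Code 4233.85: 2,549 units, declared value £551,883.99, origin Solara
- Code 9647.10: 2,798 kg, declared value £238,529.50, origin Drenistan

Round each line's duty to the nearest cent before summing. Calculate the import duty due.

£212,219.00

Line 1 (4233.85, Solara, 2,549 units, £551,883.99):
Base rate for 4233.85 is 34%.
Origin Solara qualifies under the Orova–Solara agreement and 4233.85 is covered: preferential rate 27% applies instead.
The additional-duty order on 4233.85 targets Drenistan, not Solara; it does not apply.
Duty = £551,883.99 × 27% = £149,008.68.
Line 2 (9647.10, Drenistan, 2,798 kg, £238,529.50):
Base rate for 9647.10 is 26.5%.
9647.10 has an FTA preferential rate, but origin Drenistan is not Solara; base rate stands.
Duty = £238,529.50 × 26.5% = £63,210.32.
Total = £149,008.68 + £63,210.32 = £212,219.00.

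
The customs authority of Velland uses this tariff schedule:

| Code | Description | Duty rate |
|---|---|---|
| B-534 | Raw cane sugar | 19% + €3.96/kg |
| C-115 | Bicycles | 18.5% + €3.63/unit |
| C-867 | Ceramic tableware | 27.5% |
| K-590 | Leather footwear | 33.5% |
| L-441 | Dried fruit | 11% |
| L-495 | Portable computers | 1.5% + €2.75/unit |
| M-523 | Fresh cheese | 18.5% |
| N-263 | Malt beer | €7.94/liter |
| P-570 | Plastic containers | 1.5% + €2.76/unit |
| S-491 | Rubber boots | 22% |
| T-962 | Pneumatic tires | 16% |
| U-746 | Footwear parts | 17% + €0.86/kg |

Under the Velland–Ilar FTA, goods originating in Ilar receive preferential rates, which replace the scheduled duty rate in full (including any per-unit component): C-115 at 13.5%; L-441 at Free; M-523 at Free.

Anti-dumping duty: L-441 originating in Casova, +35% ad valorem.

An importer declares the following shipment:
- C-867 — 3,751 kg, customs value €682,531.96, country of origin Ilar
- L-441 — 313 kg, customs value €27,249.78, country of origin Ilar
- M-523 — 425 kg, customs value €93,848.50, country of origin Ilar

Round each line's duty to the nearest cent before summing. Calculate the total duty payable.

Line 1 (C-867, Ilar, 3,751 kg, €682,531.96):
Base rate for C-867 is 27.5%.
Origin Ilar is the FTA partner but C-867 is not on the preference list; base rate stands.
Duty = €682,531.96 × 27.5% = €187,696.29.
Line 2 (L-441, Ilar, 313 kg, €27,249.78):
Base rate for L-441 is 11%.
Origin Ilar qualifies under the Velland–Ilar agreement and L-441 is covered: preferential rate Free applies instead.
The additional-duty order on L-441 targets Casova, not Ilar; it does not apply.
Duty = €27,249.78 × 0% = €0.00.
Line 3 (M-523, Ilar, 425 kg, €93,848.50):
Base rate for M-523 is 18.5%.
Origin Ilar qualifies under the Velland–Ilar agreement and M-523 is covered: preferential rate Free applies instead.
Duty = €93,848.50 × 0% = €0.00.
Total = €187,696.29 + €0.00 + €0.00 = €187,696.29.

€187,696.29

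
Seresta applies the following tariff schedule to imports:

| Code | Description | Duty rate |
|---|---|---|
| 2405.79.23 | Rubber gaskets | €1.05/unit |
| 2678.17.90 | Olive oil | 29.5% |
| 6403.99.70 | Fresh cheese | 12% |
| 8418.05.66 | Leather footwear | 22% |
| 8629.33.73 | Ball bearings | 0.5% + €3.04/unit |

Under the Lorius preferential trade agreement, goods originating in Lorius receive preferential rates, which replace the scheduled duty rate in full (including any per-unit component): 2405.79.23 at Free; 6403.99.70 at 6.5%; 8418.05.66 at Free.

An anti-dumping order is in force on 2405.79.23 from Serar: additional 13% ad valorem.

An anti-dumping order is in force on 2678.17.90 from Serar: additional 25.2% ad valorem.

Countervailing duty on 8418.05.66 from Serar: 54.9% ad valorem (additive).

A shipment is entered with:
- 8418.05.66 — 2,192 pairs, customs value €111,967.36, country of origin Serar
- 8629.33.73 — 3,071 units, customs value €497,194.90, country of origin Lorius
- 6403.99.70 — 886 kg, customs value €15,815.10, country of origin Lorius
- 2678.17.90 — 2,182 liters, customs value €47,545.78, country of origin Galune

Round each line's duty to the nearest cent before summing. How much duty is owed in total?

€112,978.70

Line 1 (8418.05.66, Serar, 2,192 pairs, €111,967.36):
Base rate for 8418.05.66 is 22%.
8418.05.66 has an FTA preferential rate, but origin Serar is not Lorius; base rate stands.
Additional duty on 8418.05.66 from Serar: +54.9%. Applied ad valorem rate: 22% + 54.9% = 76.9%.
Duty = €111,967.36 × 76.9% = €86,102.90.
Line 2 (8629.33.73, Lorius, 3,071 units, €497,194.90):
Base rate for 8629.33.73 is 0.5% + €3.04/unit.
Origin Lorius is the FTA partner but 8629.33.73 is not on the preference list; base rate stands.
Duty = €497,194.90 × 0.5% + 3,071 × €3.04 = €11,821.81.
Line 3 (6403.99.70, Lorius, 886 kg, €15,815.10):
Base rate for 6403.99.70 is 12%.
Origin Lorius qualifies under the Seresta–Lorius agreement and 6403.99.70 is covered: preferential rate 6.5% applies instead.
Duty = €15,815.10 × 6.5% = €1,027.98.
Line 4 (2678.17.90, Galune, 2,182 liters, €47,545.78):
Base rate for 2678.17.90 is 29.5%.
The additional-duty order on 2678.17.90 targets Serar, not Galune; it does not apply.
Duty = €47,545.78 × 29.5% = €14,026.01.
Total = €86,102.90 + €11,821.81 + €1,027.98 + €14,026.01 = €112,978.70.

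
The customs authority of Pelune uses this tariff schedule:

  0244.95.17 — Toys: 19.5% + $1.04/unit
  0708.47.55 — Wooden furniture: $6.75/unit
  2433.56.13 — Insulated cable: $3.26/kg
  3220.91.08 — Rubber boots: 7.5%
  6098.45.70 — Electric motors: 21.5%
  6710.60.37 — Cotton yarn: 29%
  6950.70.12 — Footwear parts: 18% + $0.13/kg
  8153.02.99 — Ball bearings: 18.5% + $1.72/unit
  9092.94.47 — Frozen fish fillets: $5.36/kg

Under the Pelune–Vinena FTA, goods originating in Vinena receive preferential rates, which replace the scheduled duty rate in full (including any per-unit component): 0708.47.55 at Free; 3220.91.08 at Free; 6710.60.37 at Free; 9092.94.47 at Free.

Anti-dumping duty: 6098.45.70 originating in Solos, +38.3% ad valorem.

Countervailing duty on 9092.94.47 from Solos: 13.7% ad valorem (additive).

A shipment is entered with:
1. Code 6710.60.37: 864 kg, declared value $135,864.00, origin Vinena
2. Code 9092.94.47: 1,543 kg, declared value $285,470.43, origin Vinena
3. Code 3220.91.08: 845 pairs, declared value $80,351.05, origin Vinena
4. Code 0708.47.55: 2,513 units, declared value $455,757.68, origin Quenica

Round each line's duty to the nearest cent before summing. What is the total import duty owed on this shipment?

Line 1 (6710.60.37, Vinena, 864 kg, $135,864.00):
Base rate for 6710.60.37 is 29%.
Origin Vinena qualifies under the Pelune–Vinena agreement and 6710.60.37 is covered: preferential rate Free applies instead.
Duty = $135,864.00 × 0% = $0.00.
Line 2 (9092.94.47, Vinena, 1,543 kg, $285,470.43):
Base rate for 9092.94.47 is $5.36/kg.
Origin Vinena qualifies under the Pelune–Vinena agreement and 9092.94.47 is covered: preferential rate Free applies instead.
The additional-duty order on 9092.94.47 targets Solos, not Vinena; it does not apply.
Duty = $285,470.43 × 0% = $0.00.
Line 3 (3220.91.08, Vinena, 845 pairs, $80,351.05):
Base rate for 3220.91.08 is 7.5%.
Origin Vinena qualifies under the Pelune–Vinena agreement and 3220.91.08 is covered: preferential rate Free applies instead.
Duty = $80,351.05 × 0% = $0.00.
Line 4 (0708.47.55, Quenica, 2,513 units, $455,757.68):
Base rate for 0708.47.55 is $6.75/unit.
0708.47.55 has an FTA preferential rate, but origin Quenica is not Vinena; base rate stands.
Duty = 2,513 × $6.75 = $16,962.75.
Total = $0.00 + $0.00 + $0.00 + $16,962.75 = $16,962.75.

$16,962.75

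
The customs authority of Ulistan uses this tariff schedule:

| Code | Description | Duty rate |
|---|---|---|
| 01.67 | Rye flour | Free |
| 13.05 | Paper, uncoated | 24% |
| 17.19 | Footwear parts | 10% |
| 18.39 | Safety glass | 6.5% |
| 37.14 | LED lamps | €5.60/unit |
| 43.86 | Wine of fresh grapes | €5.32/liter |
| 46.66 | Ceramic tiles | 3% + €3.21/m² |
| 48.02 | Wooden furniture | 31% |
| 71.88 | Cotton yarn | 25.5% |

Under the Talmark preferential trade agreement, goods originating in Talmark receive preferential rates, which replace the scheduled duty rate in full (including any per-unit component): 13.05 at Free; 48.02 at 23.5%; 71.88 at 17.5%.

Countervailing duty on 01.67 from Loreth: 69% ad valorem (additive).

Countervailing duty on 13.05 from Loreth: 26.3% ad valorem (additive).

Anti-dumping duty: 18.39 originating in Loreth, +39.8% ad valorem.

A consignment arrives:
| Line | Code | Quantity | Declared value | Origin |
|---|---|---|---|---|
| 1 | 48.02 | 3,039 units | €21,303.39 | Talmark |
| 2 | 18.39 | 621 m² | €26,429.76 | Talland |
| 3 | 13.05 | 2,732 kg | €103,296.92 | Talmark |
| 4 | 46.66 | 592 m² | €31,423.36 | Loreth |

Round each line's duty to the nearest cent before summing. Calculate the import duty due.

Line 1 (48.02, Talmark, 3,039 units, €21,303.39):
Base rate for 48.02 is 31%.
Origin Talmark qualifies under the Ulistan–Talmark agreement and 48.02 is covered: preferential rate 23.5% applies instead.
Duty = €21,303.39 × 23.5% = €5,006.30.
Line 2 (18.39, Talland, 621 m², €26,429.76):
Base rate for 18.39 is 6.5%.
The additional-duty order on 18.39 targets Loreth, not Talland; it does not apply.
Duty = €26,429.76 × 6.5% = €1,717.93.
Line 3 (13.05, Talmark, 2,732 kg, €103,296.92):
Base rate for 13.05 is 24%.
Origin Talmark qualifies under the Ulistan–Talmark agreement and 13.05 is covered: preferential rate Free applies instead.
The additional-duty order on 13.05 targets Loreth, not Talmark; it does not apply.
Duty = €103,296.92 × 0% = €0.00.
Line 4 (46.66, Loreth, 592 m², €31,423.36):
Base rate for 46.66 is 3% + €3.21/m².
Duty = €31,423.36 × 3% + 592 × €3.21 = €2,843.02.
Total = €5,006.30 + €1,717.93 + €0.00 + €2,843.02 = €9,567.25.

€9,567.25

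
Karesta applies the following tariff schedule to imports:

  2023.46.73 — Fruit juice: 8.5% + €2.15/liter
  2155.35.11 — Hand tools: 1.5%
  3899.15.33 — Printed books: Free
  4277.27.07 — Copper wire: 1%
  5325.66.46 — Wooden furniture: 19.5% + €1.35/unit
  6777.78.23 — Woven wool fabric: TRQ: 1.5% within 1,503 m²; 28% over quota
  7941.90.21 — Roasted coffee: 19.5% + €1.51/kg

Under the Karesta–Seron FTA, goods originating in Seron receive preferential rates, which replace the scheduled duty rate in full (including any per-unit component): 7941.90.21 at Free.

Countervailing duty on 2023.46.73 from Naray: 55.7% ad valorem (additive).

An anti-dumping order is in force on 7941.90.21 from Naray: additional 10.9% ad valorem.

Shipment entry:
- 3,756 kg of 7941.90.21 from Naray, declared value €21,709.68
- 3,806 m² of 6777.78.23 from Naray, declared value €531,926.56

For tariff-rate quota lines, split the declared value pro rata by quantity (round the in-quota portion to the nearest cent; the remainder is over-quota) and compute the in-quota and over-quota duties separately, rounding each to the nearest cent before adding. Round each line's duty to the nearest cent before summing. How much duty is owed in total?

€105,545.03

Line 1 (7941.90.21, Naray, 3,756 kg, €21,709.68):
Base rate for 7941.90.21 is 19.5% + €1.51/kg.
7941.90.21 has an FTA preferential rate, but origin Naray is not Seron; base rate stands.
Additional duty on 7941.90.21 from Naray: +10.9%. Applied ad valorem rate: 19.5% + 10.9% = 30.4%.
Duty = €21,709.68 × 30.4% + 3,756 × €1.51 = €12,271.30.
Line 2 (6777.78.23, Naray, 3,806 m², €531,926.56):
Code 6777.78.23 is under a tariff-rate quota (threshold 1,503 m²). In-quota: 1,503 m² at 1.5%; over-quota: 2,303 m² at 28%.
Pro-rata value split: in-quota = €531,926.56 × 1,503/3,806 = €210,059.28; over-quota = €531,926.56 − €210,059.28 = €321,867.28.
In-quota duty = €210,059.28 × 1.5% = €3,150.89. Over-quota duty = €321,867.28 × 28% = €90,122.84.
Line duty = €3,150.89 + €90,122.84 = €93,273.73.
Total = €12,271.30 + €93,273.73 = €105,545.03.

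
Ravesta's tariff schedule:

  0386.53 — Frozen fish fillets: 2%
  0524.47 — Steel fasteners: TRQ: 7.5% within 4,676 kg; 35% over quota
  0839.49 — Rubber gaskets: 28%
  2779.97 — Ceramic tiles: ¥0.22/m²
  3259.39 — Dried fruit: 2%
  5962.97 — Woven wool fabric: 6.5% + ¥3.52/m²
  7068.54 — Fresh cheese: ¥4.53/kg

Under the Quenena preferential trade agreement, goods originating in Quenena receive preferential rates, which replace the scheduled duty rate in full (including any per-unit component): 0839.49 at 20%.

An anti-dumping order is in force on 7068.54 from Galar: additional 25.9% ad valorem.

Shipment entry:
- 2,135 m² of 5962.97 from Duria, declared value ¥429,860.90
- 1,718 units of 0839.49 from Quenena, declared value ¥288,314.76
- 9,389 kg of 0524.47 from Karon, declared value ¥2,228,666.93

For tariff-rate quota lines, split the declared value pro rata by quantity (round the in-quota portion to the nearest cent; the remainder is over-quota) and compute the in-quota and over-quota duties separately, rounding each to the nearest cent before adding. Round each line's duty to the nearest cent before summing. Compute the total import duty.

¥567,918.45

Line 1 (5962.97, Duria, 2,135 m², ¥429,860.90):
Base rate for 5962.97 is 6.5% + ¥3.52/m².
Duty = ¥429,860.90 × 6.5% + 2,135 × ¥3.52 = ¥35,456.16.
Line 2 (0839.49, Quenena, 1,718 units, ¥288,314.76):
Base rate for 0839.49 is 28%.
Origin Quenena qualifies under the Ravesta–Quenena agreement and 0839.49 is covered: preferential rate 20% applies instead.
Duty = ¥288,314.76 × 20% = ¥57,662.95.
Line 3 (0524.47, Karon, 9,389 kg, ¥2,228,666.93):
Code 0524.47 is under a tariff-rate quota (threshold 4,676 kg). In-quota: 4,676 kg at 7.5%; over-quota: 4,713 kg at 35%.
Pro-rata value split: in-quota = ¥2,228,666.93 × 4,676/9,389 = ¥1,109,942.12; over-quota = ¥2,228,666.93 − ¥1,109,942.12 = ¥1,118,724.81.
In-quota duty = ¥1,109,942.12 × 7.5% = ¥83,245.66. Over-quota duty = ¥1,118,724.81 × 35% = ¥391,553.68.
Line duty = ¥83,245.66 + ¥391,553.68 = ¥474,799.34.
Total = ¥35,456.16 + ¥57,662.95 + ¥474,799.34 = ¥567,918.45.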